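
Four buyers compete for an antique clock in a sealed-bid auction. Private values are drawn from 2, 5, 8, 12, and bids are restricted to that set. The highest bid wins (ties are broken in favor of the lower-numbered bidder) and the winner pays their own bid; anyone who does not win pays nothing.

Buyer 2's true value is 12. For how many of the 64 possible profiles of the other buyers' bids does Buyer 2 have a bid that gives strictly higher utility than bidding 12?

18

Others bid (2, 2, 2): truth gives 0; bid 5 gives 7 > 0. Violating.
Others bid (2, 2, 5): truth gives 0; bid 5 gives 7 > 0. Violating.
Others bid (2, 2, 8): truth gives 0; bid 8 gives 4 > 0. Violating.
Others bid (2, 5, 2): truth gives 0; bid 5 gives 7 > 0. Violating.
Others bid (2, 2, 12): truth gives 0; no alternative beats it.
Others bid (2, 5, 12): truth gives 0; no alternative beats it.
(Checking all 64 profiles: 18 have a profitable deviation, 46 do not.)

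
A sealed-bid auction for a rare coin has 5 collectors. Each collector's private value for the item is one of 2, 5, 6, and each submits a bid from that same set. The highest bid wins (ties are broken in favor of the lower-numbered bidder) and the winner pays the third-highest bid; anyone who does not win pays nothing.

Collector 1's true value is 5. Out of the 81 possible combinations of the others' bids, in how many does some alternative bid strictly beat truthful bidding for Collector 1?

4

Others bid (2, 2, 2, 6): truth gives 0; bid 6 gives 3 > 0. Violating.
Others bid (2, 2, 6, 2): truth gives 0; bid 6 gives 3 > 0. Violating.
Others bid (2, 6, 2, 2): truth gives 0; bid 6 gives 3 > 0. Violating.
Others bid (6, 2, 2, 2): truth gives 0; bid 6 gives 3 > 0. Violating.
Others bid (2, 2, 2, 2): truth gives 3; no alternative beats it.
Others bid (2, 2, 2, 5): truth gives 3; no alternative beats it.
(Checking all 81 profiles: 4 have a profitable deviation, 77 do not.)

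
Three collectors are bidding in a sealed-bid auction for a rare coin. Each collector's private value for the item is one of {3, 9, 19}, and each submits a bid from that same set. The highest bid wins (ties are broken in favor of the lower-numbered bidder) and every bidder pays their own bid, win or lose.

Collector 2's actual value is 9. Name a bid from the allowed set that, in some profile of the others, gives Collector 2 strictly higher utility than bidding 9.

Suppose Collector 1 bids 3 and Collector 3 bids 19.
Bid 9: loses but pays 9, utility -9.
Bid 3: loses but pays 3, utility -3.
So bidding 3 beats truth here (-3 > -9).

3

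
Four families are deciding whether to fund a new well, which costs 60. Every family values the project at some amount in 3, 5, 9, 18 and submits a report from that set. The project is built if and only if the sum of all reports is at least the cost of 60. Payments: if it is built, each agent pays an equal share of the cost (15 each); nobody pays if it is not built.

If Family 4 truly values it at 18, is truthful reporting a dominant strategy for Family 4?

Check each profile of the others' reports and compare truth against every alternative report.
Others report (9, 18, 18): truth gives 3, best alternative gives 0.
Others report (18, 9, 18): truth gives 3, best alternative gives 0.
Others report (18, 18, 9): truth gives 3, best alternative gives 0.
Others report (18, 18, 18): truth gives 3, best alternative gives 3.
Others report (3, 3, 3): truth gives 0, best alternative gives 0.
Others report (3, 3, 5): truth gives 0, best alternative gives 0.
(Remaining 58 profiles checked similarly; truth is weakly best in each.)
In every case the truthful report is at least as good as any alternative, so it is a dominant strategy.

Yes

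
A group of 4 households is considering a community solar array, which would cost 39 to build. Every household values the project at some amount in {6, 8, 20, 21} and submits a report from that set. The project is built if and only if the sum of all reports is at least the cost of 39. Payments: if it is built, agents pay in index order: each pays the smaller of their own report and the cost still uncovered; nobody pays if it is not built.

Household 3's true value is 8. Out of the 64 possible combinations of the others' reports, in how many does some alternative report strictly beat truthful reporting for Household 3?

Others report (6, 6, 21): truth gives 0; report 6 gives 2 > 0. Violating.
Others report (6, 8, 20): truth gives 0; report 6 gives 2 > 0. Violating.
Others report (6, 8, 21): truth gives 0; report 6 gives 2 > 0. Violating.
Others report (6, 20, 8): truth gives 0; report 6 gives 2 > 0. Violating.
Others report (6, 6, 6): truth gives 0; no alternative beats it.
Others report (6, 6, 8): truth gives 0; no alternative beats it.
(Checking all 64 profiles: 37 have a profitable deviation, 27 do not.)

37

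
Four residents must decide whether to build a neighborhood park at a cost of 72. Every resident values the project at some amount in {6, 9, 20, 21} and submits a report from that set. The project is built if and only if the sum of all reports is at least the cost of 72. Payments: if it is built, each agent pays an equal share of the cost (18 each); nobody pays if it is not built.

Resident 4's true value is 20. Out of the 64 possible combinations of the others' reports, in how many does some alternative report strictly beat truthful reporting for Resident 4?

Others report (9, 21, 21): truth gives 0; report 21 gives 2 > 0. Violating.
Others report (21, 9, 21): truth gives 0; report 21 gives 2 > 0. Violating.
Others report (21, 21, 9): truth gives 0; report 21 gives 2 > 0. Violating.
Others report (6, 6, 6): truth gives 0; no alternative beats it.
Others report (6, 6, 9): truth gives 0; no alternative beats it.
(Checking all 64 profiles: 3 have a profitable deviation, 61 do not.)

3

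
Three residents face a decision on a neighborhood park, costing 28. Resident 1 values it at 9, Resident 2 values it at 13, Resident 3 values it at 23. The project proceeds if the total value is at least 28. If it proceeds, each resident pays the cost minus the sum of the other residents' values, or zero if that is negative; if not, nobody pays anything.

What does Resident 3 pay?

6

Total value 45 ≥ cost 28, so the project is built.
The other residents' values sum to 22.
Cost minus that sum is 28 - 22 = 6.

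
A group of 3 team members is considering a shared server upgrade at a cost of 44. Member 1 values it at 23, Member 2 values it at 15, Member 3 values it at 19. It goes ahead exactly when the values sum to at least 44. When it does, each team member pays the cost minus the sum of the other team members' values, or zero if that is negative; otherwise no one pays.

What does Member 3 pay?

6

Total value 57 ≥ cost 44, so the project is built.
The other team members' values sum to 38.
Cost minus that sum is 44 - 38 = 6.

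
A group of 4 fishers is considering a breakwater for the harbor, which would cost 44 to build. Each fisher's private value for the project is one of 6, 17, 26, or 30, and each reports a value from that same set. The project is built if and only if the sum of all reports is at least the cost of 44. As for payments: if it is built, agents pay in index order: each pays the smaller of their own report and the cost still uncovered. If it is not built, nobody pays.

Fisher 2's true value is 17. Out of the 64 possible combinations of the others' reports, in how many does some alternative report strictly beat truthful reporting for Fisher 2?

Others report (6, 6, 26): truth gives 0; report 6 gives 11 > 0. Violating.
Others report (6, 6, 30): truth gives 0; report 6 gives 11 > 0. Violating.
Others report (6, 17, 17): truth gives 0; report 6 gives 11 > 0. Violating.
Others report (6, 17, 26): truth gives 0; report 6 gives 11 > 0. Violating.
Others report (6, 6, 6): truth gives 0; no alternative beats it.
Others report (6, 6, 17): truth gives 0; no alternative beats it.
(Checking all 64 profiles: 60 have a profitable deviation, 4 do not.)

60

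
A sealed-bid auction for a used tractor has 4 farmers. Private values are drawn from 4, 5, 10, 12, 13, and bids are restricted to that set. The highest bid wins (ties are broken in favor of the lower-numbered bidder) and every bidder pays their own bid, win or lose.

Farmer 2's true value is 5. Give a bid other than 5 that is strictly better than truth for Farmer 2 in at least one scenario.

Suppose Farmer 1 bids 4, Farmer 3 bids 4 and Farmer 4 bids 10.
Bid 5: loses but pays 5, utility -5.
Bid 4: loses but pays 4, utility -4.
So bidding 4 beats truth here (-4 > -5).

4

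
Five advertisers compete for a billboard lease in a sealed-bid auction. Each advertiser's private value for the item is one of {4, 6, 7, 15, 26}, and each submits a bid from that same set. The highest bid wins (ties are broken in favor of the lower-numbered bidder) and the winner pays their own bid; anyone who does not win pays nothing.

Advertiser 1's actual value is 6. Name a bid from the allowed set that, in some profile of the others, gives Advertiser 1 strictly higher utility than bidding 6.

4

Suppose Advertiser 2 bids 4, Advertiser 3 bids 4, Advertiser 4 bids 4 and Advertiser 5 bids 4.
Bid 6: wins, pays 6, utility 6 - 6 = 0.
Bid 4: wins, pays 4, utility 6 - 4 = 2.
So bidding 4 beats truth here (2 > 0).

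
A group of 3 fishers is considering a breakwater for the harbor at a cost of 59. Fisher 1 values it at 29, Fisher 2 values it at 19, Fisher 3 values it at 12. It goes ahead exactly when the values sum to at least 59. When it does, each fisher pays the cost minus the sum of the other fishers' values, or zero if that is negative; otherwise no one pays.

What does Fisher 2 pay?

18

Total value 60 ≥ cost 59, so the project is built.
The other fishers' values sum to 41.
Cost minus that sum is 59 - 41 = 18.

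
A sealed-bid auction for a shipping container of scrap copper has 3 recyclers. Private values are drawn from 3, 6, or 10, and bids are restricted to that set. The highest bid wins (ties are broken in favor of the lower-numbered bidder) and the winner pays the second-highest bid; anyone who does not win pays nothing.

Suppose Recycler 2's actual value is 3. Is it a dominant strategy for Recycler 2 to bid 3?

Yes

Check each profile of the others' bids and compare truth against every alternative bid.
Others bid (3, 6): truth gives 0, best alternative gives -3.
Others bid (3, 3): truth gives 0, best alternative gives 0.
Others bid (3, 10): truth gives 0, best alternative gives 0.
Others bid (6, 3): truth gives 0, best alternative gives 0.
Others bid (6, 6): truth gives 0, best alternative gives 0.
Others bid (6, 10): truth gives 0, best alternative gives 0.
(Remaining 3 profiles checked similarly; truth is weakly best in each.)
In every case the truthful bid is at least as good as any alternative, so it is a dominant strategy.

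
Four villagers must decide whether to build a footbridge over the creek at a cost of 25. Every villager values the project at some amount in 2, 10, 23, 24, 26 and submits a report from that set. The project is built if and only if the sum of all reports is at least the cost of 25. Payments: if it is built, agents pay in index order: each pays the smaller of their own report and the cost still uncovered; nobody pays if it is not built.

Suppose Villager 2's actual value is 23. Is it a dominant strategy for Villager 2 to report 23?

No

Consider the case where Villager 1 reports 2, Villager 3 reports 2 and Villager 4 reports 23.
Truthful report 23: project built, pays 23, utility 23 - 23 = 0.
Report 2 instead: project built, pays 2, utility 23 - 2 = 21.
Since 21 > 0, reporting 2 is strictly better here, so truthful reporting is not dominant.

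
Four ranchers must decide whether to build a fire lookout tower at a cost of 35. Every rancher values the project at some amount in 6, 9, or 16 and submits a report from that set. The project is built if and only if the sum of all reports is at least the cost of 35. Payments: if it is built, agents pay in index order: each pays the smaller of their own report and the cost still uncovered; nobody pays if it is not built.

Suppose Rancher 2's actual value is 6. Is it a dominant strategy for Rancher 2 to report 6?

Yes

Check each profile of the others' reports and compare truth against every alternative report.
Others report (6, 6, 16): truth gives 0, best alternative gives -3.
Others report (6, 9, 16): truth gives 0, best alternative gives -3.
Others report (6, 16, 6): truth gives 0, best alternative gives -3.
Others report (6, 16, 9): truth gives 0, best alternative gives -3.
Others report (6, 16, 16): truth gives 0, best alternative gives -3.
Others report (9, 6, 16): truth gives 0, best alternative gives -3.
(Remaining 21 profiles checked similarly; truth is weakly best in each.)
In every case the truthful report is at least as good as any alternative, so it is a dominant strategy.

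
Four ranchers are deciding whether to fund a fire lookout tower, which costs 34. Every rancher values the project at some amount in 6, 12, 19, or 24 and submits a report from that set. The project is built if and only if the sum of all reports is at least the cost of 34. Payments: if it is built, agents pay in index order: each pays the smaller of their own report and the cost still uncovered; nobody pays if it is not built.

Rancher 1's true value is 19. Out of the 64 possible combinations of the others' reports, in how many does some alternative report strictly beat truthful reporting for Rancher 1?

Others report (6, 6, 12): truth gives 0; report 12 gives 7 > 0. Violating.
Others report (6, 6, 19): truth gives 0; report 6 gives 13 > 0. Violating.
Others report (6, 6, 24): truth gives 0; report 6 gives 13 > 0. Violating.
Others report (6, 12, 6): truth gives 0; report 12 gives 7 > 0. Violating.
Others report (6, 6, 6): truth gives 0; no alternative beats it.
(Checking all 64 profiles: 63 have a profitable deviation, 1 does not.)

63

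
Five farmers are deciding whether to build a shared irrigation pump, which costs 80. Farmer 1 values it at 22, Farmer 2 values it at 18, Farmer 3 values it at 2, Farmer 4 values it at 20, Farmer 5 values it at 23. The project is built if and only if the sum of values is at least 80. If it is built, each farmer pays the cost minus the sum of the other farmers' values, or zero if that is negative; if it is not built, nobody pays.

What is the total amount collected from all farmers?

63

Total value 85 ≥ cost 80, so it is built.
Farmer 1: others sum to 63; max(0, 80 - 63) = 17.
Farmer 2: others sum to 67; max(0, 80 - 67) = 13.
Farmer 3: others sum to 83; max(0, 80 - 83) = 0.
Farmer 4: others sum to 65; max(0, 80 - 65) = 15.
Farmer 5: others sum to 62; max(0, 80 - 62) = 18.
Total collected = 17 + 13 + 0 + 15 + 18 = 63.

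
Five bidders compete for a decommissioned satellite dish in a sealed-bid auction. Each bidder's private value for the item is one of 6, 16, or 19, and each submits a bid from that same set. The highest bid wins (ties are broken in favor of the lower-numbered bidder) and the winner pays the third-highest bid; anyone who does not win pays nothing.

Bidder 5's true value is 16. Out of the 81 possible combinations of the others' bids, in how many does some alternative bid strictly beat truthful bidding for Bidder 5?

Others bid (6, 6, 6, 16): truth gives 0; bid 19 gives 10 > 0. Violating.
Others bid (6, 6, 16, 6): truth gives 0; bid 19 gives 10 > 0. Violating.
Others bid (6, 16, 6, 6): truth gives 0; bid 19 gives 10 > 0. Violating.
Others bid (16, 6, 6, 6): truth gives 0; bid 19 gives 10 > 0. Violating.
Others bid (6, 6, 6, 6): truth gives 10; no alternative beats it.
Others bid (6, 6, 6, 19): truth gives 0; no alternative beats it.
(Checking all 81 profiles: 4 have a profitable deviation, 77 do not.)

4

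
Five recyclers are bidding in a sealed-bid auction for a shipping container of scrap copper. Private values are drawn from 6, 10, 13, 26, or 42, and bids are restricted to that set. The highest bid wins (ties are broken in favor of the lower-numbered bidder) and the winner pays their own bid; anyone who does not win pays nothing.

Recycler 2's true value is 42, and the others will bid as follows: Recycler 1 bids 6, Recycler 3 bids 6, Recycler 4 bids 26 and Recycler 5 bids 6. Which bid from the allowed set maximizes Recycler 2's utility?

Bid 6: loses, pays 0, utility 0.
Bid 10: loses, pays 0, utility 0.
Bid 13: loses, pays 0, utility 0.
Bid 26: wins, pays 26, utility 42 - 26 = 16.
Bid 42: wins, pays 42, utility 42 - 42 = 0.
The best choice is 26 with utility 16.

26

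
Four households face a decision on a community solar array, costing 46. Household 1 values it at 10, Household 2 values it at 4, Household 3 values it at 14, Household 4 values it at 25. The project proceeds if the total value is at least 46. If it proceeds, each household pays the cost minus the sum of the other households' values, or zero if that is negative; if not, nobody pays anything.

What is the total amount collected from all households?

28

Total value 53 ≥ cost 46, so it is built.
Household 1: others sum to 43; max(0, 46 - 43) = 3.
Household 2: others sum to 49; max(0, 46 - 49) = 0.
Household 3: others sum to 39; max(0, 46 - 39) = 7.
Household 4: others sum to 28; max(0, 46 - 28) = 18.
Total collected = 3 + 0 + 7 + 18 = 28.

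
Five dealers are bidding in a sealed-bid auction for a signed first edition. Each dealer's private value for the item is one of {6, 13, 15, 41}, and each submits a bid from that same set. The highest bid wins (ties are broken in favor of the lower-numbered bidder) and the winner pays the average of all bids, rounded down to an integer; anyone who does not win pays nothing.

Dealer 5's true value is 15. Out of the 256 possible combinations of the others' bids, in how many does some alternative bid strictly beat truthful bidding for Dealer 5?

4

Others bid (6, 6, 6, 15): truth gives 0; bid 41 gives 1 > 0. Violating.
Others bid (6, 6, 15, 6): truth gives 0; bid 41 gives 1 > 0. Violating.
Others bid (6, 15, 6, 6): truth gives 0; bid 41 gives 1 > 0. Violating.
Others bid (15, 6, 6, 6): truth gives 0; bid 41 gives 1 > 0. Violating.
Others bid (6, 6, 6, 6): truth gives 8; no alternative beats it.
Others bid (6, 6, 6, 13): truth gives 6; no alternative beats it.
(Checking all 256 profiles: 4 have a profitable deviation, 252 do not.)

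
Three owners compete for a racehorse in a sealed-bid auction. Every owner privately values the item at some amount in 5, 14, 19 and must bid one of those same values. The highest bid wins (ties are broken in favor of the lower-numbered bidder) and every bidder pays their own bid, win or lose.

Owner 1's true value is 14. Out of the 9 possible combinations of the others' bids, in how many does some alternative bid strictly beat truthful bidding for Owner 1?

6

Others bid (5, 5): truth gives 0; bid 5 gives 9 > 0. Violating.
Others bid (5, 19): truth gives -14; bid 5 gives -5 > -14. Violating.
Others bid (14, 19): truth gives -14; bid 5 gives -5 > -14. Violating.
Others bid (19, 5): truth gives -14; bid 5 gives -5 > -14. Violating.
Others bid (5, 14): truth gives 0; no alternative beats it.
Others bid (14, 5): truth gives 0; no alternative beats it.
(Checking all 9 profiles: 6 have a profitable deviation, 3 do not.)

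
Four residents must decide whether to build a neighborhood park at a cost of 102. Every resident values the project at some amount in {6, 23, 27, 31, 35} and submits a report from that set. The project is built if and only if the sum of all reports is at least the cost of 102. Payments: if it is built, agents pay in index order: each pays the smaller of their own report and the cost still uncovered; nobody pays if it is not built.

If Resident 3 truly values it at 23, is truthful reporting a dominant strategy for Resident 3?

Consider the case where Resident 1 reports 27, Resident 2 reports 35 and Resident 4 reports 35.
Truthful report 23: project built, pays 23, utility 23 - 23 = 0.
Report 6 instead: project built, pays 6, utility 23 - 6 = 17.
Since 17 > 0, reporting 6 is strictly better here, so truthful reporting is not dominant.

No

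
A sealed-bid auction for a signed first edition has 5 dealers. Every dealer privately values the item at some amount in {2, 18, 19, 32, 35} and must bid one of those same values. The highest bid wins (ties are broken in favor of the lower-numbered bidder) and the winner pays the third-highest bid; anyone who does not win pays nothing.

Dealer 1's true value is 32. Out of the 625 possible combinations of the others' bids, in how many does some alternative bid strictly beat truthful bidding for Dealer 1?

108

Others bid (2, 2, 2, 35): truth gives 0; bid 35 gives 30 > 0. Violating.
Others bid (2, 2, 18, 35): truth gives 0; bid 35 gives 14 > 0. Violating.
Others bid (2, 2, 19, 35): truth gives 0; bid 35 gives 13 > 0. Violating.
Others bid (2, 2, 35, 2): truth gives 0; bid 35 gives 30 > 0. Violating.
Others bid (2, 2, 2, 2): truth gives 30; no alternative beats it.
Others bid (2, 2, 2, 18): truth gives 30; no alternative beats it.
(Checking all 625 profiles: 108 have a profitable deviation, 517 do not.)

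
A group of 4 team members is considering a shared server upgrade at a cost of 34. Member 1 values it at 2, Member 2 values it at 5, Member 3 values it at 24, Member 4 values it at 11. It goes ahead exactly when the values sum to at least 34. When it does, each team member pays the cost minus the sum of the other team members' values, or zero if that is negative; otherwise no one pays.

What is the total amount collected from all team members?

Total value 42 ≥ cost 34, so it is built.
Member 1: others sum to 40; max(0, 34 - 40) = 0.
Member 2: others sum to 37; max(0, 34 - 37) = 0.
Member 3: others sum to 18; max(0, 34 - 18) = 16.
Member 4: others sum to 31; max(0, 34 - 31) = 3.
Total collected = 0 + 0 + 16 + 3 = 19.

19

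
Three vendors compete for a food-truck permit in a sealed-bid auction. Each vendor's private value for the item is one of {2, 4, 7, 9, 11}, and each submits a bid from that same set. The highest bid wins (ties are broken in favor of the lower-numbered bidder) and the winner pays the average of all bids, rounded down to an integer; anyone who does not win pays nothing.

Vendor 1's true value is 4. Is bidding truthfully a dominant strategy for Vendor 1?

Check each profile of the others' bids and compare truth against every alternative bid.
Others bid (2, 4): truth gives 1, best alternative gives 0.
Others bid (4, 2): truth gives 1, best alternative gives 0.
Others bid (2, 2): truth gives 2, best alternative gives 2.
Others bid (2, 7): truth gives 0, best alternative gives 0.
Others bid (2, 9): truth gives 0, best alternative gives 0.
Others bid (2, 11): truth gives 0, best alternative gives 0.
(Remaining 19 profiles checked similarly; truth is weakly best in each.)
In every case the truthful bid is at least as good as any alternative, so it is a dominant strategy.

Yes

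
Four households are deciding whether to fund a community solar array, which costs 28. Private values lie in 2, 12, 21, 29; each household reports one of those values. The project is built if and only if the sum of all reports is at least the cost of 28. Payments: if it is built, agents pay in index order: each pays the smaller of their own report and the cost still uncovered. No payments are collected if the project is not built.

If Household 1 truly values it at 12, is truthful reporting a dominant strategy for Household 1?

No

Consider the case where Household 2 reports 2, Household 3 reports 2 and Household 4 reports 29.
Truthful report 12: project built, pays 12, utility 12 - 12 = 0.
Report 2 instead: project built, pays 2, utility 12 - 2 = 10.
Since 10 > 0, reporting 2 is strictly better here, so truthful reporting is not dominant.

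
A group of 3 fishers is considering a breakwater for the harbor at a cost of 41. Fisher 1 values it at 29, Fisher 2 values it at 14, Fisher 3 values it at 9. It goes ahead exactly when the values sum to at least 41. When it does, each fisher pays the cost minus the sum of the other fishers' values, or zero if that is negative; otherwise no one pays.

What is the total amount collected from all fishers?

21

Total value 52 ≥ cost 41, so it is built.
Fisher 1: others sum to 23; max(0, 41 - 23) = 18.
Fisher 2: others sum to 38; max(0, 41 - 38) = 3.
Fisher 3: others sum to 43; max(0, 41 - 43) = 0.
Total collected = 18 + 3 + 0 = 21.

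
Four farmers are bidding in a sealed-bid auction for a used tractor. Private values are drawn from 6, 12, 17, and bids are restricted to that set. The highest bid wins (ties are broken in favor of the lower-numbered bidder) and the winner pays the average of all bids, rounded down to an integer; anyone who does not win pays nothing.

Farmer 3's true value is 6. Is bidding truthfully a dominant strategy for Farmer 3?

Yes

Check each profile of the others' bids and compare truth against every alternative bid.
Others bid (6, 6, 12): truth gives 0, best alternative gives -3.
Others bid (6, 6, 6): truth gives 0, best alternative gives -1.
Others bid (6, 6, 17): truth gives 0, best alternative gives 0.
Others bid (6, 12, 6): truth gives 0, best alternative gives 0.
Others bid (6, 12, 12): truth gives 0, best alternative gives 0.
Others bid (6, 12, 17): truth gives 0, best alternative gives 0.
(Remaining 21 profiles checked similarly; truth is weakly best in each.)
In every case the truthful bid is at least as good as any alternative, so it is a dominant strategy.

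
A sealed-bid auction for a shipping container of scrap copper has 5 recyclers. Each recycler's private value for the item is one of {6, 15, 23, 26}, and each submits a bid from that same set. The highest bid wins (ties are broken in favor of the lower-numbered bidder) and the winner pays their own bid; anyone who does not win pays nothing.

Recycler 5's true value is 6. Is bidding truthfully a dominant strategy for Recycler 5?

Yes

Check each profile of the others' bids and compare truth against every alternative bid.
Others bid (6, 6, 6, 6): truth gives 0, best alternative gives -9.
Others bid (6, 6, 6, 15): truth gives 0, best alternative gives 0.
Others bid (6, 6, 6, 23): truth gives 0, best alternative gives 0.
Others bid (6, 6, 6, 26): truth gives 0, best alternative gives 0.
Others bid (6, 6, 15, 6): truth gives 0, best alternative gives 0.
Others bid (6, 6, 15, 15): truth gives 0, best alternative gives 0.
(Remaining 250 profiles checked similarly; truth is weakly best in each.)
In every case the truthful bid is at least as good as any alternative, so it is a dominant strategy.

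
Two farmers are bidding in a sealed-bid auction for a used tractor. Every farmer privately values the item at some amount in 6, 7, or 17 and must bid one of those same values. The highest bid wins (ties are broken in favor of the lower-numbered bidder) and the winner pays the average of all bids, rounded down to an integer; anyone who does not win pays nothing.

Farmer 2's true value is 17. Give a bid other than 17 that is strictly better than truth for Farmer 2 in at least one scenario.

7

Suppose Farmer 1 bids 6.
Bid 17: wins, pays 11, utility 17 - 11 = 6.
Bid 7: wins, pays 6, utility 17 - 6 = 11.
So bidding 7 beats truth here (11 > 6).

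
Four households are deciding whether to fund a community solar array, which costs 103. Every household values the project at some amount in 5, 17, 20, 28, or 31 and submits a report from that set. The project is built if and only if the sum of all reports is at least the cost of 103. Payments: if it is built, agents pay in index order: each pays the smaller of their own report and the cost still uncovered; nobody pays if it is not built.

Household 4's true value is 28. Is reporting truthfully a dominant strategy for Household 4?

Yes

Check each profile of the others' reports and compare truth against every alternative report.
Others report (31, 31, 31): truth gives 18, best alternative gives 18.
Others report (28, 31, 31): truth gives 15, best alternative gives 15.
Others report (31, 28, 31): truth gives 15, best alternative gives 15.
Others report (31, 31, 28): truth gives 15, best alternative gives 15.
Others report (28, 28, 31): truth gives 12, best alternative gives 12.
Others report (28, 31, 28): truth gives 12, best alternative gives 12.
(Remaining 119 profiles checked similarly; truth is weakly best in each.)
In every case the truthful report is at least as good as any alternative, so it is a dominant strategy.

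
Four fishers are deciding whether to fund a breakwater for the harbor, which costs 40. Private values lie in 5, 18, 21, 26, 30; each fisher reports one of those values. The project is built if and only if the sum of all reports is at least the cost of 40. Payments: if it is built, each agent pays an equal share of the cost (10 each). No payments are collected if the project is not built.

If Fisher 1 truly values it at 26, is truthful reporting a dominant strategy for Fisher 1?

Yes

Check each profile of the others' reports and compare truth against every alternative report.
Others report (5, 5, 5): truth gives 16, best alternative gives 16.
Others report (5, 5, 18): truth gives 16, best alternative gives 16.
Others report (5, 5, 21): truth gives 16, best alternative gives 16.
Others report (5, 5, 26): truth gives 16, best alternative gives 16.
Others report (5, 5, 30): truth gives 16, best alternative gives 16.
Others report (5, 18, 5): truth gives 16, best alternative gives 16.
(Remaining 119 profiles checked similarly; truth is weakly best in each.)
In every case the truthful report is at least as good as any alternative, so it is a dominant strategy.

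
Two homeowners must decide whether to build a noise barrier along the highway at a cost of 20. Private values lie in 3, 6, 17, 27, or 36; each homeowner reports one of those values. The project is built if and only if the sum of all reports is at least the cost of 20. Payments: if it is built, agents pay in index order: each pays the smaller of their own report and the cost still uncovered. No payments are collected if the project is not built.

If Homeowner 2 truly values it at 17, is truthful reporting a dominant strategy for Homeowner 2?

Check each profile of the others' reports and compare truth against every alternative report.
Others report (27): truth gives 17, best alternative gives 17.
Others report (36): truth gives 17, best alternative gives 17.
Others report (17): truth gives 14, best alternative gives 14.
Others report (6): truth gives 3, best alternative gives 3.
Others report (3): truth gives 0, best alternative gives 0.
In every case the truthful report is at least as good as any alternative, so it is a dominant strategy.

Yes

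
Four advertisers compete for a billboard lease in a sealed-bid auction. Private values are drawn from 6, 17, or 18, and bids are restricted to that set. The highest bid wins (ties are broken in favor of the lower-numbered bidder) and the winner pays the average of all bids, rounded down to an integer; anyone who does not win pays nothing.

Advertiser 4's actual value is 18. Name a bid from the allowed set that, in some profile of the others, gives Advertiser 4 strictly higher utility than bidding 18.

Suppose Advertiser 1 bids 6, Advertiser 2 bids 6 and Advertiser 3 bids 6.
Bid 18: wins, pays 9, utility 18 - 9 = 9.
Bid 17: wins, pays 8, utility 18 - 8 = 10.
So bidding 17 beats truth here (10 > 9).

17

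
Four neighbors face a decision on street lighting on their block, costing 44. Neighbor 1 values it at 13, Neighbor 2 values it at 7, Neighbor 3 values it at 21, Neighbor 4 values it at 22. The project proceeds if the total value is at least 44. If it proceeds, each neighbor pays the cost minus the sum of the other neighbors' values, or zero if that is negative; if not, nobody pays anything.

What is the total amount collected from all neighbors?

5

Total value 63 ≥ cost 44, so it is built.
Neighbor 1: others sum to 50; max(0, 44 - 50) = 0.
Neighbor 2: others sum to 56; max(0, 44 - 56) = 0.
Neighbor 3: others sum to 42; max(0, 44 - 42) = 2.
Neighbor 4: others sum to 41; max(0, 44 - 41) = 3.
Total collected = 0 + 0 + 2 + 3 = 5.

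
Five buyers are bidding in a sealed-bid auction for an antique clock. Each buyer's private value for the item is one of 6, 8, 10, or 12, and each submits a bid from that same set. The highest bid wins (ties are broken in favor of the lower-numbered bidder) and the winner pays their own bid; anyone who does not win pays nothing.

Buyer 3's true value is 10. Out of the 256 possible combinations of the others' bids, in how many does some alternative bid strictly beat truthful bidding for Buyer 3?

4

Others bid (6, 6, 6, 6): truth gives 0; bid 8 gives 2 > 0. Violating.
Others bid (6, 6, 6, 8): truth gives 0; bid 8 gives 2 > 0. Violating.
Others bid (6, 6, 8, 6): truth gives 0; bid 8 gives 2 > 0. Violating.
Others bid (6, 6, 8, 8): truth gives 0; bid 8 gives 2 > 0. Violating.
Others bid (6, 6, 6, 10): truth gives 0; no alternative beats it.
Others bid (6, 6, 6, 12): truth gives 0; no alternative beats it.
(Checking all 256 profiles: 4 have a profitable deviation, 252 do not.)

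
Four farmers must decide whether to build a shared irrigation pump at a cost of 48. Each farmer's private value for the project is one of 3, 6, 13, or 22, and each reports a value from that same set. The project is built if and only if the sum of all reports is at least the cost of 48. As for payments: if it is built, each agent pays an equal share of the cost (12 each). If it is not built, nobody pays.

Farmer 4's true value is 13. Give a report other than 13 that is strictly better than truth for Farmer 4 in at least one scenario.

22

Suppose Farmer 1 reports 3, Farmer 2 reports 3 and Farmer 3 reports 22.
Report 13: project not built, utility 0.
Report 22: project built, pays 12, utility 13 - 12 = 1.
So reporting 22 beats truth here (1 > 0).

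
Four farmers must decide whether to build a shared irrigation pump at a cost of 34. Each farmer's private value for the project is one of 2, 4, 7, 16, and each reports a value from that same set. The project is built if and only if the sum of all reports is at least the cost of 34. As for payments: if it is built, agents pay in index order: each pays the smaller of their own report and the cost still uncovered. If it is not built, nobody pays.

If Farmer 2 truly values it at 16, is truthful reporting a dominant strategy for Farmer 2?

No

Consider the case where Farmer 1 reports 2, Farmer 3 reports 16 and Farmer 4 reports 16.
Truthful report 16: project built, pays 16, utility 16 - 16 = 0.
Report 2 instead: project built, pays 2, utility 16 - 2 = 14.
Since 14 > 0, reporting 2 is strictly better here, so truthful reporting is not dominant.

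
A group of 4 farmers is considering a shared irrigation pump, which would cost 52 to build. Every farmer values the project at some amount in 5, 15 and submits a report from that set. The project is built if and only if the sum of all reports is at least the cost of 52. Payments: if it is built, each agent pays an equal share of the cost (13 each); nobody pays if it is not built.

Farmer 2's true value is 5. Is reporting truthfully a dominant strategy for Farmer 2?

Check each profile of the others' reports and compare truth against every alternative report.
Others report (15, 15, 15): truth gives 0, best alternative gives -8.
Others report (5, 5, 5): truth gives 0, best alternative gives 0.
Others report (5, 5, 15): truth gives 0, best alternative gives 0.
Others report (5, 15, 5): truth gives 0, best alternative gives 0.
Others report (5, 15, 15): truth gives 0, best alternative gives 0.
Others report (15, 5, 5): truth gives 0, best alternative gives 0.
(Remaining 2 profiles checked similarly; truth is weakly best in each.)
In every case the truthful report is at least as good as any alternative, so it is a dominant strategy.

Yes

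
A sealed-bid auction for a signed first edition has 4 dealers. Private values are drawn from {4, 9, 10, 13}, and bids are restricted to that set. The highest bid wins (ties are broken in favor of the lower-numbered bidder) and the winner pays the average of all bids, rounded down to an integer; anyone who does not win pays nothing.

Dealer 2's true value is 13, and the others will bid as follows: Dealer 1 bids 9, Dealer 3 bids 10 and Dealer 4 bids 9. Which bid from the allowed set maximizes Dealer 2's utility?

10

Bid 4: loses, pays 0, utility 0.
Bid 9: loses, pays 0, utility 0.
Bid 10: wins, pays 9, utility 13 - 9 = 4.
Bid 13: wins, pays 10, utility 13 - 10 = 3.
The best choice is 10 with utility 4.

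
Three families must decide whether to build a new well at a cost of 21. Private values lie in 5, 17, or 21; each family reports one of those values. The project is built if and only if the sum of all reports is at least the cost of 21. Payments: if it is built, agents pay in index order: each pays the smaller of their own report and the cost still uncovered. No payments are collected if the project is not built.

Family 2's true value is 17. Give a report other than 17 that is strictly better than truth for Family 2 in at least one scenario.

5

Suppose Family 1 reports 5 and Family 3 reports 17.
Report 17: project built, pays 16, utility 17 - 16 = 1.
Report 5: project built, pays 5, utility 17 - 5 = 12.
So reporting 5 beats truth here (12 > 1).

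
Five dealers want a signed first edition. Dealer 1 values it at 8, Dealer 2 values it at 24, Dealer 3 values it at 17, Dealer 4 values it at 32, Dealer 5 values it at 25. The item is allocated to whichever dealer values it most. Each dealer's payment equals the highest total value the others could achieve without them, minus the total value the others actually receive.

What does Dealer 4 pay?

Dealer 4 has the highest value and receives the item.
Without Dealer 4, the item would go to the next-highest value, 25, so the others could achieve 25.
With Dealer 4 present and winning, the others receive nothing, so their total is 0.
Payment = 25 - 0 = 25.

25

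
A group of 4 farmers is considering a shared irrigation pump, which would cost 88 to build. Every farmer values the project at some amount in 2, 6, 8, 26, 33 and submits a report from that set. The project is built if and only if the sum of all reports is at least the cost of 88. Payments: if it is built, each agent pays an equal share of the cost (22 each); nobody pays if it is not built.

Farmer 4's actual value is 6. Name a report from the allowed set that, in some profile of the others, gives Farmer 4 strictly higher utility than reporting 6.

2

Suppose Farmer 1 reports 26, Farmer 2 reports 26 and Farmer 3 reports 33.
Report 6: project built, pays 22, utility 6 - 22 = -16.
Report 2: project not built, utility 0.
So reporting 2 beats truth here (0 > -16).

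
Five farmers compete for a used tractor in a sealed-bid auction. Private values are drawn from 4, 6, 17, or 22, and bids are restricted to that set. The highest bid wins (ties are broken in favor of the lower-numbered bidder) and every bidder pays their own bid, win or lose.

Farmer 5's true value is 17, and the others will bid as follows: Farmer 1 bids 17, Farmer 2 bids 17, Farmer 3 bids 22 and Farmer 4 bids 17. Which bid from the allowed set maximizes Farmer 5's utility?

Bid 4: loses but pays 4, utility -4.
Bid 6: loses but pays 6, utility -6.
Bid 17: loses but pays 17, utility -17.
Bid 22: loses but pays 22, utility -22.
The best choice is 4 with utility -4.

4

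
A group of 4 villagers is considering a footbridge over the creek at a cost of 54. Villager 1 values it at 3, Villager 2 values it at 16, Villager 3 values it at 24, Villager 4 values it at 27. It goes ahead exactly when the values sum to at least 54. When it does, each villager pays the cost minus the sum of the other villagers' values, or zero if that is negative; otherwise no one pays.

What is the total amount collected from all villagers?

Total value 70 ≥ cost 54, so it is built.
Villager 1: others sum to 67; max(0, 54 - 67) = 0.
Villager 2: others sum to 54; max(0, 54 - 54) = 0.
Villager 3: others sum to 46; max(0, 54 - 46) = 8.
Villager 4: others sum to 43; max(0, 54 - 43) = 11.
Total collected = 0 + 0 + 8 + 11 = 19.

19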